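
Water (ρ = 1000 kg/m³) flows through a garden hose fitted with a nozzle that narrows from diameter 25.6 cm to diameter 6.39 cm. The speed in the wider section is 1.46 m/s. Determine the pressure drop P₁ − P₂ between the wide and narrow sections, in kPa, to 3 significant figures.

The volume flow rate is constant, so v₂ = (A₁/A₂)v₁ = (515/32.1)·1.46 = 23.4 m/s.
Along the horizontal streamline, P + ½ρv² is constant.
P₁ − P₂ = ½·1000·(23.4² − 1.46²) = ½·1000·547 = 273000 Pa.

ΔP ≈ 273 kPa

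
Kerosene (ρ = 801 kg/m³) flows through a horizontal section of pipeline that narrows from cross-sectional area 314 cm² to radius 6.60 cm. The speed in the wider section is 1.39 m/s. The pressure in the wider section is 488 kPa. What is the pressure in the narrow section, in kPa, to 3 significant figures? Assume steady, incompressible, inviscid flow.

By continuity, v₂ = v₁·A₁/A₂ = 1.39·(314/137) = 3.19 m/s.
With no height change, Bernoulli's equation is P₁ + ½ρv₁² = P₂ + ½ρv₂².
P₂ = P₁ − ½ρ(v₂² − v₁²) = 488000 − ½·801·(3.19² − 1.39²) = 488000 − 3300 = 485000 Pa.

P₂ ≈ 485 kPa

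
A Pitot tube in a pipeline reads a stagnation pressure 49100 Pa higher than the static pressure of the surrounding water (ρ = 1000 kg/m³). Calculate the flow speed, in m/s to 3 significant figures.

9.91 m/s

The dynamic pressure equals the rise in static pressure at the stagnation point: ΔP = ½ρv².
v = √(2ΔP/ρ) = √(2·49100/1000) = 9.91 m/s.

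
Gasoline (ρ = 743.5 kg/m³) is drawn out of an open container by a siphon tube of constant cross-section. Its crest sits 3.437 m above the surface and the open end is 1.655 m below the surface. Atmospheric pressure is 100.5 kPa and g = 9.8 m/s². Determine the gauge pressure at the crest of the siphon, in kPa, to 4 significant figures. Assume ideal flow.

P_gauge = -37.10 kPa

Bernoulli surface→outlet gives ½v² = g·h_out, so v = √(2·9.8·1.655) = 5.695 m/s.
Continuity keeps v the same throughout the tube; from surface to crest, P_atm + 0 = P_top + ½ρv² + ρg·h_top.
P_top = 100500 − ½·743.5·5.695² − 743.5·9.8·3.437 = 63400 Pa. So P_gauge = P_top − P_atm = -37100 Pa.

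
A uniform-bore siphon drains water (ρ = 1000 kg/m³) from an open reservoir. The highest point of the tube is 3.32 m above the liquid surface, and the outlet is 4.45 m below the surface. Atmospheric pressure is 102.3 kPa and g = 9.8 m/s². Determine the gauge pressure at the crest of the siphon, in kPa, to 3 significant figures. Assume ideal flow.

From the surface to the outlet (both open to atmosphere, surface at rest): v = √(2g·h_out) = √(2·9.8·4.45) = 9.34 m/s.
The bore is uniform, so the speed at the crest is the same v. Bernoulli surface→crest: P_atm = P_top + ½ρv² + ρg·h_top.
P_top = 102300 − ½·1000·9.34² − 1000·9.8·3.32 = 26200 Pa. So P_gauge = P_top − P_atm = -76100 Pa.

P_gauge ≈ -76.1 kPa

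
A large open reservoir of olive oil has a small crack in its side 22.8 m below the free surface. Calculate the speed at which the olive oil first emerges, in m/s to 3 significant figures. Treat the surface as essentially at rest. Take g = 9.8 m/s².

v ≈ 21.1 m/s

Torricelli's result v = √(2gh) gives v = √(2·9.8·22.8) = 21.1 m/s.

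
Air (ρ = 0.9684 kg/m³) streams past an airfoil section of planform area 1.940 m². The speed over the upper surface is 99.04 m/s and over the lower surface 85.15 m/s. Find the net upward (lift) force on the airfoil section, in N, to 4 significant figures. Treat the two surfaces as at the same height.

From P + ½ρv² = const at equal height, P_low − P_up = ½ρ(v_up² − v_low²).
ΔP = ½·0.9684·(99.04² − 85.15²) = 1239 Pa.
Lift = ΔP · A = 1239 × 1.940 = 2403 N.

F = 2403 N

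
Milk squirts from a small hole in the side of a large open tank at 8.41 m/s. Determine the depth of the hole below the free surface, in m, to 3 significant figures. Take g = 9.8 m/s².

For a small hole in a large open tank, ½v² = gh, giving h = v²/(2g).
h = 8.41²/(2·9.8) = 70.7/19.60 = 3.61 m.

h = 3.61 m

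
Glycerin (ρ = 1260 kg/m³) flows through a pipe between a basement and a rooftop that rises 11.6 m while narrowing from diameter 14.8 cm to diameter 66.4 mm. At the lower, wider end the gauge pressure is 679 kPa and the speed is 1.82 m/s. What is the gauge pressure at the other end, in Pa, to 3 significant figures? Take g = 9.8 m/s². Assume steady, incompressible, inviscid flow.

P₂ ≈ 486000 Pa

Mass conservation (A₁v₁ = A₂v₂) gives v₂ = 1.82 × 172/34.6 = 9.04 m/s.
Applying Bernoulli between the two ends and solving for P₂: P₂ = P₁ + ½ρ(v₁² − v₂²) − ρgΔh.
P₂ = 679000 + ½·1260·(1.82² − 9.04²) − 1260·9.8·(+11.6) = 679000 + (-49400) − (143000) = 486000 Pa.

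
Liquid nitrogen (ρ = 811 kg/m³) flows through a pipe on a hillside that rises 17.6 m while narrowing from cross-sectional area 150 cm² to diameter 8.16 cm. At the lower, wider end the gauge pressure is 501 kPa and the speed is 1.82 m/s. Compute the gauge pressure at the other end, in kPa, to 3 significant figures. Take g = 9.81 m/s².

P₂ ≈ 351 kPa

Mass conservation (A₁v₁ = A₂v₂) gives v₂ = 1.82 × 150/52.3 = 5.22 m/s.
Energy conservation along the streamline gives P₂ = P₁ − ½ρ(v₂² − v₁²) − ρg(h₂ − h₁).
P₂ = 501000 + ½·811·(1.82² − 5.22²) − 811·9.81·(+17.6) = 501000 + (-9710) − (140000) = 351000 Pa.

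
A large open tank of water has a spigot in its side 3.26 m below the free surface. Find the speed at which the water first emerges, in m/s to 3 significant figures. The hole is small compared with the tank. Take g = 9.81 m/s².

The surface is effectively still and both ends are open, so ½v² = gh and v = √(2·9.81·3.26) = 8.00 m/s.

v ≈ 8.00 m/s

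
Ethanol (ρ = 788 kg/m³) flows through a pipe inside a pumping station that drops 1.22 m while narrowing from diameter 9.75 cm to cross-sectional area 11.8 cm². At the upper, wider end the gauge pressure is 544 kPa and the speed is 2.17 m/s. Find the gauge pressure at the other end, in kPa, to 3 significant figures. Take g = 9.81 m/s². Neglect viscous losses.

Continuity gives A₁v₁ = A₂v₂, so v₂ = (74.7 cm²)/(11.8 cm²) × 2.17 m/s = 13.7 m/s.
Energy conservation along the streamline gives P₂ = P₁ − ½ρ(v₂² − v₁²) − ρg(h₂ − h₁).
P₂ = 544000 + ½·788·(2.17² − 13.7²) − 788·9.81·(−1.22) = 544000 + (-72400) − (-9430) = 481000 Pa.

P₂ = 481 kPa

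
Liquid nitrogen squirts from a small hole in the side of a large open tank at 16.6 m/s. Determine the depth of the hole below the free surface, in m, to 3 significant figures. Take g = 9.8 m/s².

For a small hole in a large open tank, ½v² = gh, giving h = v²/(2g).
h = 16.6²/(2·9.8) = 276/19.60 = 14.1 m.

h ≈ 14.1 m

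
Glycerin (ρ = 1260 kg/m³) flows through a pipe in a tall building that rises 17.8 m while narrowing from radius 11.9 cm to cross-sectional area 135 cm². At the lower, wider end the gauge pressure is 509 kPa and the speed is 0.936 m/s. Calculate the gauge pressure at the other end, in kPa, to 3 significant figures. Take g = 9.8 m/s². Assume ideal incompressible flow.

284 kPa

By continuity, v₂ = v₁·A₁/A₂ = 0.936·(445/135) = 3.08 m/s.
Bernoulli: P₁ + ½ρv₁² + ρg h₁ = P₂ + ½ρv₂² + ρg h₂, so P₂ = P₁ + ½ρ(v₁² − v₂²) − ρg(h₂ − h₁).
P₂ = 509000 + ½·1260·(0.936² − 3.08²) − 1260·9.8·(+17.8) = 509000 + (-5440) − (220000) = 284000 Pa.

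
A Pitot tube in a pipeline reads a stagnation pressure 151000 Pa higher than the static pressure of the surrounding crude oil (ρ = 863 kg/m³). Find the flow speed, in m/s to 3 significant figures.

18.7 m/s

Bernoulli between the free stream and the stagnation point: ½ρv² = P_stag − P_static.
v = √(2ΔP/ρ) = √(2·151000/863) = 18.7 m/s.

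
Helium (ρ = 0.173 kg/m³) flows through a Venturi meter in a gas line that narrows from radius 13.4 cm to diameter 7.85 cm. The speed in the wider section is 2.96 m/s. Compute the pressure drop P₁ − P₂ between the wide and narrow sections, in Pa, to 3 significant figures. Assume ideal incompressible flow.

ΔP = 102 Pa

The volume flow rate is constant, so v₂ = (A₁/A₂)v₁ = (564/48.4)·2.96 = 34.5 m/s.
With no height change, Bernoulli's equation is P₁ + ½ρv₁² = P₂ + ½ρv₂².
P₁ − P₂ = ½·0.173·(34.5² − 2.96²) = ½·0.173·1180 = 102 Pa.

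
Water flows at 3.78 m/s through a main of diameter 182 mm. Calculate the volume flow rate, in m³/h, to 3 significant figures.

Q = A·v = 0.0260 m² × 3.78 m/s = 0.0983 m³/s.
Converting: 0.0983 m³/s × 3600 = 354 m³/h.

Q ≈ 354 m³/h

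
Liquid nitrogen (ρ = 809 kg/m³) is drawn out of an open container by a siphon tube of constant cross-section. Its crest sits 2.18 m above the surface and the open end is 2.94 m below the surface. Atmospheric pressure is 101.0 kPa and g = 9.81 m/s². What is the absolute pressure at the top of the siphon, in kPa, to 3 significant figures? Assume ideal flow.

P_top = 60.4 kPa

Bernoulli surface→outlet gives ½v² = g·h_out, so v = √(2·9.81·2.94) = 7.59 m/s.
The bore is uniform, so the speed at the crest is the same v. Bernoulli surface→crest: P_atm = P_top + ½ρv² + ρg·h_top.
P_top = 101000 − ½·809·7.59² − 809·9.81·2.18 = 60400 Pa.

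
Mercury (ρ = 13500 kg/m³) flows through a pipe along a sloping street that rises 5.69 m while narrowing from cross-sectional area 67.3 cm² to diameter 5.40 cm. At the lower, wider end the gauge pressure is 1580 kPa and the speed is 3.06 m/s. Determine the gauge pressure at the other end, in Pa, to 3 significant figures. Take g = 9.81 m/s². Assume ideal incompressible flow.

Continuity gives A₁v₁ = A₂v₂, so v₂ = (67.3 cm²)/(22.9 cm²) × 3.06 m/s = 8.99 m/s.
Bernoulli: P₁ + ½ρv₁² + ρg h₁ = P₂ + ½ρv₂² + ρg h₂, so P₂ = P₁ + ½ρ(v₁² − v₂²) − ρg(h₂ − h₁).
P₂ = 1580000 + ½·13500·(3.06² − 8.99²) − 13500·9.81·(+5.69) = 1580000 + (-483000) − (754000) = 344000 Pa.

P₂ ≈ 344000 Pa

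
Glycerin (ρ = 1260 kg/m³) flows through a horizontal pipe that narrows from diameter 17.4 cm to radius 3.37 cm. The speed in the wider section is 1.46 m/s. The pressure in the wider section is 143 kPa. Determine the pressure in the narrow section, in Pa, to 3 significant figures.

The volume flow rate is constant, so v₂ = (A₁/A₂)v₁ = (238/35.7)·1.46 = 9.73 m/s.
With no height change, Bernoulli's equation is P₁ + ½ρv₁² = P₂ + ½ρv₂².
P₂ = P₁ − ½ρ(v₂² − v₁²) = 143000 − ½·1260·(9.73² − 1.46²) = 143000 − 58300 = 84700 Pa.

P₂ ≈ 84700 Pa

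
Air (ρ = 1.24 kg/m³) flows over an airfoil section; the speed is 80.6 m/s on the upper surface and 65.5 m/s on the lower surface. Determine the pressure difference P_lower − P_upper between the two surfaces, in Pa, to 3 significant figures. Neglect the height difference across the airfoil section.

1370 Pa

The pressure is lower where the speed is higher: ΔP = ½ρ(v_up² − v_low²).
ΔP = ½·1.24·(80.6² − 65.5²) = 1370 Pa.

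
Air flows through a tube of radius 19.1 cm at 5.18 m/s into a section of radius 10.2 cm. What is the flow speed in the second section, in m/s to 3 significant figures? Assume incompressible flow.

18.2 m/s

The volume flow rate is constant, so v₂ = (A₁/A₂)v₁ = (1150/327)·5.18 = 18.2 m/s.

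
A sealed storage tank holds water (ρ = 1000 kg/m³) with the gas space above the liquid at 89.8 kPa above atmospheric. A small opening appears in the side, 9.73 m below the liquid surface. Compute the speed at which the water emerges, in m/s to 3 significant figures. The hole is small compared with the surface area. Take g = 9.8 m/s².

v = 19.2 m/s

Take point 1 at the surface (v₁ ≈ 0) and point 2 at the hole (at atmospheric pressure). Bernoulli: P₁ + ρg h = P_atm + ½ρv₂².
With P₁ − P_atm = 89800 Pa, v₂ = √(2gh + 2ΔP/ρ) = √(2·9.8·9.73 + 2·89800/1000) = 19.2 m/s.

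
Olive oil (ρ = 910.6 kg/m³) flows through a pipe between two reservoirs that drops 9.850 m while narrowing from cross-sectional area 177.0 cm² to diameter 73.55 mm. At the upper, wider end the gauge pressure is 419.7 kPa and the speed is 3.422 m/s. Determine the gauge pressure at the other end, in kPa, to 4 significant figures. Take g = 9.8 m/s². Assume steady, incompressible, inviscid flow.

P₂ ≈ 420.4 kPa

Mass conservation (A₁v₁ = A₂v₂) gives v₂ = 3.422 × 177.0/42.49 = 14.26 m/s.
Bernoulli: P₁ + ½ρv₁² + ρg h₁ = P₂ + ½ρv₂² + ρg h₂, so P₂ = P₁ + ½ρ(v₁² − v₂²) − ρg(h₂ − h₁).
P₂ = 419700 + ½·910.6·(3.422² − 14.26²) − 910.6·9.8·(−9.850) = 419700 + (-87200) − (-87900) = 420400 Pa.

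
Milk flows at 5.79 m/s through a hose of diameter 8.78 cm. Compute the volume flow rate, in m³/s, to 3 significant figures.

Q = A·v = 0.00605 m² × 5.79 m/s = 0.0351 m³/s.

Q ≈ 0.0351 m³/s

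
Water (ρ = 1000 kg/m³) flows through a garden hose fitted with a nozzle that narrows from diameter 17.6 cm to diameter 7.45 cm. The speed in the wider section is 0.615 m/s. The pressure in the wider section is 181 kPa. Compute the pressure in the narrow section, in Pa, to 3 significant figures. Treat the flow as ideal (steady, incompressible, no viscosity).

Continuity gives A₁v₁ = A₂v₂, so v₂ = (243 cm²)/(43.6 cm²) × 0.615 m/s = 3.43 m/s.
Along the horizontal streamline, P + ½ρv² is constant.
P₂ = P₁ − ½ρ(v₂² − v₁²) = 181000 − ½·1000·(3.43² − 0.615²) = 181000 − 5700 = 175000 Pa.

P₂ ≈ 175000 Pa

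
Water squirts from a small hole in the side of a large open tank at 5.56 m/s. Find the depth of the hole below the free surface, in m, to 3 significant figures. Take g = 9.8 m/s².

h = 1.58 m

Torricelli: v = √(2gh), so h = v²/(2g).
h = 5.56²/(2·9.8) = 30.9/19.60 = 1.58 m.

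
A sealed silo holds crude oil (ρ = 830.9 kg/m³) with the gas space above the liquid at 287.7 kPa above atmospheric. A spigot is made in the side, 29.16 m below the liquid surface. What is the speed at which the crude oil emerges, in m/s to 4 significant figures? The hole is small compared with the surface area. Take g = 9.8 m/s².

Take point 1 at the surface (v₁ ≈ 0) and point 2 at the hole (at atmospheric pressure). Bernoulli: P₁ + ρg h = P_atm + ½ρv₂².
With P₁ − P_atm = 287700 Pa, v₂ = √(2gh + 2ΔP/ρ) = √(2·9.8·29.16 + 2·287700/830.9) = 35.55 m/s.

v ≈ 35.55 m/s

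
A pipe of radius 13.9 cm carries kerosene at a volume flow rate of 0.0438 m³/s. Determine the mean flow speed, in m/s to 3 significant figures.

v ≈ 0.722 m/s

Q = 0.0438 m³/s = 0.0438 m³/s.
v = Q/A = 0.0438 / 0.0607 = 0.722 m/s.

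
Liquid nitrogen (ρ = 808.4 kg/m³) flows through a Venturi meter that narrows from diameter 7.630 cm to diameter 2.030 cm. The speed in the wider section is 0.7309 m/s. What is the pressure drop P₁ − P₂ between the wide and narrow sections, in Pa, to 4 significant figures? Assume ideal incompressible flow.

42880 Pa

The volume flow rate is constant, so v₂ = (A₁/A₂)v₁ = (45.72/3.237)·0.7309 = 10.33 m/s.
With no height change, Bernoulli's equation is P₁ + ½ρv₁² = P₂ + ½ρv₂².
P₁ − P₂ = ½·808.4·(10.33² − 0.7309²) = ½·808.4·106.1 = 42880 Pa.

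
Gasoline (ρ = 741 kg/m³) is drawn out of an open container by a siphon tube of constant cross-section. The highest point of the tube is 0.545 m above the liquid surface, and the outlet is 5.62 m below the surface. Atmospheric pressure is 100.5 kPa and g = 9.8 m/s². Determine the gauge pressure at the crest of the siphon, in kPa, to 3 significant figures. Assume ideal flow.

-44.8 kPa

Bernoulli surface→outlet gives ½v² = g·h_out, so v = √(2·9.8·5.62) = 10.5 m/s.
With constant cross-section the crest speed equals v; applying Bernoulli from the surface up to the crest, P_top = P_atm − ½ρv² − ρg·h_top.
P_top = 100500 − ½·741·10.5² − 741·9.8·0.545 = 55700 Pa. So P_gauge = P_top − P_atm = -44800 Pa.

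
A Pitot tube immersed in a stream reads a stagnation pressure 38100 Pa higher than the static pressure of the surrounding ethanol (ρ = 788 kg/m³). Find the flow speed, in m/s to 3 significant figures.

Bernoulli between the free stream and the stagnation point: ½ρv² = P_stag − P_static.
v = √(2ΔP/ρ) = √(2·38100/788) = 9.83 m/s.

9.83 m/s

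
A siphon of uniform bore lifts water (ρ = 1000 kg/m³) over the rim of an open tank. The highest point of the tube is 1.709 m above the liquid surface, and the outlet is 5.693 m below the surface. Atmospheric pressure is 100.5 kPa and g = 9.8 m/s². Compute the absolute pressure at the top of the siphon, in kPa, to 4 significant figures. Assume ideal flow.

P_top ≈ 27.96 kPa

Bernoulli surface→outlet gives ½v² = g·h_out, so v = √(2·9.8·5.693) = 10.56 m/s.
The bore is uniform, so the speed at the crest is the same v. Bernoulli surface→crest: P_atm = P_top + ½ρv² + ρg·h_top.
P_top = 100500 − ½·1000·10.56² − 1000·9.8·1.709 = 27960 Pa.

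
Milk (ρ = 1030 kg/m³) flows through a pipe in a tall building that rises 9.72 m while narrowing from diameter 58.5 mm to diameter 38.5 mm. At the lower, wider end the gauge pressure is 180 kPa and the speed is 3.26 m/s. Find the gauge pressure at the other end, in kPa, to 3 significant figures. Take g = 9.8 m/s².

P₂ ≈ 58.2 kPa

The volume flow rate is constant, so v₂ = (A₁/A₂)v₁ = (26.9/11.6)·3.26 = 7.53 m/s.
Energy conservation along the streamline gives P₂ = P₁ − ½ρ(v₂² − v₁²) − ρg(h₂ − h₁).
P₂ = 180000 + ½·1030·(3.26² − 7.53²) − 1030·9.8·(+9.72) = 180000 + (-23700) − (98100) = 58200 Pa.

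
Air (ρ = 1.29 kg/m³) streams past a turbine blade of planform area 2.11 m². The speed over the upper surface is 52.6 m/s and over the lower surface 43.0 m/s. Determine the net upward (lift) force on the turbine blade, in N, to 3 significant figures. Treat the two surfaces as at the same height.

1250 N

With equal heights on the two surfaces, Bernoulli gives P_lower − P_upper = ½ρ(v_upper² − v_lower²).
ΔP = ½·1.29·(52.6² − 43.0²) = 592 Pa.
Lift = ΔP · A = 592 × 2.11 = 1250 N.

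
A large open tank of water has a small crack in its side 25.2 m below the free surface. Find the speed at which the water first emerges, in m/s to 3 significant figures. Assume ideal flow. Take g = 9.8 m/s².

Torricelli's result v = √(2gh) gives v = √(2·9.8·25.2) = 22.2 m/s.

v ≈ 22.2 m/s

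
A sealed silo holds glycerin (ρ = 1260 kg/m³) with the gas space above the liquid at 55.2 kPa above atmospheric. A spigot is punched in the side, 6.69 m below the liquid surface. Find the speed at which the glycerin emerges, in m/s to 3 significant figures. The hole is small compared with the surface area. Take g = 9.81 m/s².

v ≈ 14.8 m/s

Take point 1 at the surface (v₁ ≈ 0) and point 2 at the hole (at atmospheric pressure). Bernoulli: P₁ + ρg h = P_atm + ½ρv₂².
With P₁ − P_atm = 55200 Pa, v₂ = √(2gh + 2ΔP/ρ) = √(2·9.81·6.69 + 2·55200/1260) = 14.8 m/s.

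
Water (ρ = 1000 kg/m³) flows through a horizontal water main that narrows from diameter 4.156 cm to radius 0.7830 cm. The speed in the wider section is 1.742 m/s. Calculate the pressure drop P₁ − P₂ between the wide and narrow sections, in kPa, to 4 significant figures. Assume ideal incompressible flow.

ΔP ≈ 73.75 kPa

Mass conservation (A₁v₁ = A₂v₂) gives v₂ = 1.742 × 13.57/1.926 = 12.27 m/s.
Along the horizontal streamline, P + ½ρv² is constant.
P₁ − P₂ = ½·1000·(12.27² − 1.742²) = ½·1000·147.5 = 73750 Pa.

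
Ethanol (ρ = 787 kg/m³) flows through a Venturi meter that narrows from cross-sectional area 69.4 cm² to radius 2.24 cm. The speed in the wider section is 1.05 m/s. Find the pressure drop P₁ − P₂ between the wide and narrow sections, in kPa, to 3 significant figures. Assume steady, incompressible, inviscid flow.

7.98 kPa

By continuity, v₂ = v₁·A₁/A₂ = 1.05·(69.4/15.8) = 4.62 m/s.
The pipe is horizontal, so Bernoulli reduces to P₁ + ½ρv₁² = P₂ + ½ρv₂².
P₁ − P₂ = ½·787·(4.62² − 1.05²) = ½·787·20.3 = 7980 Pa.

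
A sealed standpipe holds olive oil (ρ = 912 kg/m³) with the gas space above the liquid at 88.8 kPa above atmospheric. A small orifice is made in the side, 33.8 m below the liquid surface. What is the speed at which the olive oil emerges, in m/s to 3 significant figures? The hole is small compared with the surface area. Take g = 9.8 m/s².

v = 29.3 m/s

Take point 1 at the surface (v₁ ≈ 0) and point 2 at the hole (at atmospheric pressure). Bernoulli: P₁ + ρg h = P_atm + ½ρv₂².
With P₁ − P_atm = 88800 Pa, v₂ = √(2gh + 2ΔP/ρ) = √(2·9.8·33.8 + 2·88800/912) = 29.3 m/s.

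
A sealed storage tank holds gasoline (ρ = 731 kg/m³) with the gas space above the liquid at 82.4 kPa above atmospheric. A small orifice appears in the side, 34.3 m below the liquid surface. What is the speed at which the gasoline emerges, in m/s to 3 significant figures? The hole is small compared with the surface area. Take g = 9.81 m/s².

v ≈ 30.0 m/s

Take point 1 at the surface (v₁ ≈ 0) and point 2 at the hole (at atmospheric pressure). Bernoulli: P₁ + ρg h = P_atm + ½ρv₂².
With P₁ − P_atm = 82400 Pa, v₂ = √(2gh + 2ΔP/ρ) = √(2·9.81·34.3 + 2·82400/731) = 30.0 m/s.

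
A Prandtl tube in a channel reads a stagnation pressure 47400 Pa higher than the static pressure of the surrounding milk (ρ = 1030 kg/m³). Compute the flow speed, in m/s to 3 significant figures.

The dynamic pressure equals the rise in static pressure at the stagnation point: ΔP = ½ρv².
v = √(2ΔP/ρ) = √(2·47400/1030) = 9.59 m/s.

v = 9.59 m/s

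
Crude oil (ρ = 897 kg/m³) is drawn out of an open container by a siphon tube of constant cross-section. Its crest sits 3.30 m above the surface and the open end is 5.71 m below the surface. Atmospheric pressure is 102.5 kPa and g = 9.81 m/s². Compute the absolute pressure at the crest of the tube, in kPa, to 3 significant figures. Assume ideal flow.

23.2 kPa

From the surface to the outlet (both open to atmosphere, surface at rest): v = √(2g·h_out) = √(2·9.81·5.71) = 10.6 m/s.
Continuity keeps v the same throughout the tube; from surface to crest, P_atm + 0 = P_top + ½ρv² + ρg·h_top.
P_top = 102500 − ½·897·10.6² − 897·9.81·3.30 = 23200 Pa.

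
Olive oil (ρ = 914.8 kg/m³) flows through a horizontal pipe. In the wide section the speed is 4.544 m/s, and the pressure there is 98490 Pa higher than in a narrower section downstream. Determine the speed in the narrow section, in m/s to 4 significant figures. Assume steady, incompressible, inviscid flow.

v₂ ≈ 15.36 m/s

Along the level pipe P + ½ρv² is conserved, hence v₂² = v₁² + 2(P₁ − P₂)/ρ.
v₂ = √(4.544² + 2·98490/914.8) = √(20.65 + 215.3) = 15.36 m/s.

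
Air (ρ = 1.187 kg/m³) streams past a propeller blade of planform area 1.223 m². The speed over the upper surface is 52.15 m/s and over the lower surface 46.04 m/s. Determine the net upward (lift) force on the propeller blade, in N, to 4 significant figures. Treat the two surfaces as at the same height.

With equal heights on the two surfaces, Bernoulli gives P_lower − P_upper = ½ρ(v_upper² − v_lower²).
ΔP = ½·1.187·(52.15² − 46.04²) = 356.1 Pa.
Lift = ΔP · A = 356.1 × 1.223 = 435.5 N.

435.5 N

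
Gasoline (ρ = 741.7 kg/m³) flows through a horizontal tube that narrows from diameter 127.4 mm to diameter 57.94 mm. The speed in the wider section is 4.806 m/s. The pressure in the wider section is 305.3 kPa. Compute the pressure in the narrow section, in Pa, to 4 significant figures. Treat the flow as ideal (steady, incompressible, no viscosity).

113600 Pa

The volume flow rate is constant, so v₂ = (A₁/A₂)v₁ = (127.5/26.37)·4.806 = 23.24 m/s.
Along the horizontal streamline, P + ½ρv² is constant.
P₂ = P₁ − ½ρ(v₂² − v₁²) = 305300 − ½·741.7·(23.24² − 4.806²) = 305300 − 191700 = 113600 Pa.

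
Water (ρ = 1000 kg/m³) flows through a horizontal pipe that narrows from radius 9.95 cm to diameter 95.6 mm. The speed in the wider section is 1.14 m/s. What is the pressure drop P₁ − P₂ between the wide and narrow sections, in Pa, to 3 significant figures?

By continuity, v₂ = v₁·A₁/A₂ = 1.14·(311/71.8) = 4.94 m/s.
Bernoulli (h₁ = h₂): P₁ − P₂ = ½ρ(v₂² − v₁²).
P₁ − P₂ = ½·1000·(4.94² − 1.14²) = ½·1000·23.1 = 11600 Pa.

11600 Pa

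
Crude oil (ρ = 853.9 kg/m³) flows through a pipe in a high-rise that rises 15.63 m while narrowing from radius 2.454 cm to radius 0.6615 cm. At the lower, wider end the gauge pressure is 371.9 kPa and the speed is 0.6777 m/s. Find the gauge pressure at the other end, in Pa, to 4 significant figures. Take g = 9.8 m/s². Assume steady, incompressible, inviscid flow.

P₂ ≈ 204200 Pa

Mass conservation (A₁v₁ = A₂v₂) gives v₂ = 0.6777 × 18.92/1.375 = 9.327 m/s.
Energy conservation along the streamline gives P₂ = P₁ − ½ρ(v₂² − v₁²) − ρg(h₂ − h₁).
P₂ = 371900 + ½·853.9·(0.6777² − 9.327²) − 853.9·9.8·(+15.63) = 371900 + (-36940) − (130800) = 204200 Pa.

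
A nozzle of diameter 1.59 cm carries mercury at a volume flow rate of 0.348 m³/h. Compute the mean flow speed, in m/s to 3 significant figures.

Q = 0.348 m³/h = 0.0000967 m³/s.
v = Q/A = 0.0000967 / 0.000199 = 0.487 m/s.

v ≈ 0.487 m/s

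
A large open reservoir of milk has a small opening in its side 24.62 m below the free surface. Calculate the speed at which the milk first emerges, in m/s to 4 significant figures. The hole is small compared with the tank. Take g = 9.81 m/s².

21.98 m/s

Torricelli's result v = √(2gh) gives v = √(2·9.81·24.62) = 21.98 m/s.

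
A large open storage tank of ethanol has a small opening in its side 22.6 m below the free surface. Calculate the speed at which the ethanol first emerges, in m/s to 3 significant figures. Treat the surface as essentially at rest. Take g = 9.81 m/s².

v ≈ 21.1 m/s

The surface is effectively still and both ends are open, so ½v² = gh and v = √(2·9.81·22.6) = 21.1 m/s.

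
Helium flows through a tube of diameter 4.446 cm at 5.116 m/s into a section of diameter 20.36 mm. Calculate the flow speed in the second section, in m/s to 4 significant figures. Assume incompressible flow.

v₂ = 24.40 m/s

Continuity gives A₁v₁ = A₂v₂, so v₂ = (15.52 cm²)/(3.256 cm²) × 5.116 m/s = 24.40 m/s.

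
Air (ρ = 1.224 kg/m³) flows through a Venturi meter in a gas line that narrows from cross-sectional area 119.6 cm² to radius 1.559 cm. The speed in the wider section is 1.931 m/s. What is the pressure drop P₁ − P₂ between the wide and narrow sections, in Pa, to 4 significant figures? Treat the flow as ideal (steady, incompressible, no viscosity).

Mass conservation (A₁v₁ = A₂v₂) gives v₂ = 1.931 × 119.6/7.636 = 30.25 m/s.
With no height change, Bernoulli's equation is P₁ + ½ρv₁² = P₂ + ½ρv₂².
P₁ − P₂ = ½·1.224·(30.25² − 1.931²) = ½·1.224·911.1 = 557.6 Pa.

ΔP = 557.6 Pa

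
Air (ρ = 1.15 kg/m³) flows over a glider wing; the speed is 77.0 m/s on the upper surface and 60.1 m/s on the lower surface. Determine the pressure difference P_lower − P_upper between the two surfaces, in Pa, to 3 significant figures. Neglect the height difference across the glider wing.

ΔP ≈ 1330 Pa

Bernoulli (same height): P_lower − P_upper = ½ρ(v_upper² − v_lower²).
ΔP = ½·1.15·(77.0² − 60.1²) = 1330 Pa.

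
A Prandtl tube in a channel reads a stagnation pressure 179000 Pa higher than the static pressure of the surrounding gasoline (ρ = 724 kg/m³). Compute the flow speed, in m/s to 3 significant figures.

v = 22.2 m/s

Bernoulli between the free stream and the stagnation point: ½ρv² = P_stag − P_static.
v = √(2ΔP/ρ) = √(2·179000/724) = 22.2 m/s.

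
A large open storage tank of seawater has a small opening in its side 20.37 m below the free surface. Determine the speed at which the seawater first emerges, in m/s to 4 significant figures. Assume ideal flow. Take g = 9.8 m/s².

With the surface at rest and both surface and jet at atmospheric pressure, Bernoulli gives ρg h = ½ρv², so v = √(2gh) = √(2·9.8·20.37) = 19.98 m/s.

v ≈ 19.98 m/s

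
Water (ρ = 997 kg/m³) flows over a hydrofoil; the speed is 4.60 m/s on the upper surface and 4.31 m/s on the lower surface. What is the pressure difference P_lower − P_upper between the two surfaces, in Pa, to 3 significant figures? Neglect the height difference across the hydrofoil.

The pressure is lower where the speed is higher: ΔP = ½ρ(v_up² − v_low²).
ΔP = ½·997·(4.60² − 4.31²) = 1290 Pa.

ΔP = 1290 Pa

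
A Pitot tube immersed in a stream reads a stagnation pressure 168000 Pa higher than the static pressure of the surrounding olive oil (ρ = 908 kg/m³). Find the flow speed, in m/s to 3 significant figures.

At the stagnation point the flow is brought to rest, so Bernoulli gives P_stag − P_static = ½ρv².
v = √(2ΔP/ρ) = √(2·168000/908) = 19.2 m/s.

19.2 m/s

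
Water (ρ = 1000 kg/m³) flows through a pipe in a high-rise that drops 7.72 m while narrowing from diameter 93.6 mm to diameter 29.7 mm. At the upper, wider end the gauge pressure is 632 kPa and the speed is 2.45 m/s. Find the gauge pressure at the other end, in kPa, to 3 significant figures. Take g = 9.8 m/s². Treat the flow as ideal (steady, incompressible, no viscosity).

The volume flow rate is constant, so v₂ = (A₁/A₂)v₁ = (68.8/6.93)·2.45 = 24.3 m/s.
Energy conservation along the streamline gives P₂ = P₁ − ½ρ(v₂² − v₁²) − ρg(h₂ − h₁).
P₂ = 632000 + ½·1000·(2.45² − 24.3²) − 1000·9.8·(−7.72) = 632000 + (-293000) − (-75700) = 415000 Pa.

P₂ ≈ 415 kPa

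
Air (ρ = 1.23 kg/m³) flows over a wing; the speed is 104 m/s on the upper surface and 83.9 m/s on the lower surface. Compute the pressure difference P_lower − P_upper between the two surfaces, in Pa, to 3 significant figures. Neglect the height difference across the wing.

With negligible Δh, P + ½ρv² is constant, so P_low − P_up = ½ρ(v_up² − v_low²).
ΔP = ½·1.23·(104² − 83.9²) = 2320 Pa.

ΔP = 2320 Pa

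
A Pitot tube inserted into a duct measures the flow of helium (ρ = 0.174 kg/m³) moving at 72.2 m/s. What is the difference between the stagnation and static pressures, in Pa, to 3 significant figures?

Bernoulli between the free stream and the stagnation point: ½ρv² = P_stag − P_static.
ΔP = ½·0.174·72.2² = 454 Pa.

454 Pa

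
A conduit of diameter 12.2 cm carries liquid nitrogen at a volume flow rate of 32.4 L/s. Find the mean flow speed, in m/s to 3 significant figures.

v ≈ 2.77 m/s

Q = 32.4 L/s = 0.0324 m³/s.
v = Q/A = 0.0324 / 0.0117 = 2.77 m/s.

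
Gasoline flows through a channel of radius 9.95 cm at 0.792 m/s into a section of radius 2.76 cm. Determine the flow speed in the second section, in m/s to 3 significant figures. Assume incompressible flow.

10.3 m/s

By continuity, v₂ = v₁·A₁/A₂ = 0.792·(311/23.9) = 10.3 m/s.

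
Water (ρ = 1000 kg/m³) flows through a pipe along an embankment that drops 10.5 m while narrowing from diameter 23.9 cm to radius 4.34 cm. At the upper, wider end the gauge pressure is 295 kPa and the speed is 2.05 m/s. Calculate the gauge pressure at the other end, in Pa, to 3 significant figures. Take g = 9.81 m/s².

Continuity gives A₁v₁ = A₂v₂, so v₂ = (449 cm²)/(59.2 cm²) × 2.05 m/s = 15.5 m/s.
Applying Bernoulli between the two ends and solving for P₂: P₂ = P₁ + ½ρ(v₁² − v₂²) − ρgΔh.
P₂ = 295000 + ½·1000·(2.05² − 15.5²) − 1000·9.81·(−10.5) = 295000 + (-119000) − (-103000) = 279000 Pa.

P₂ ≈ 279000 Pa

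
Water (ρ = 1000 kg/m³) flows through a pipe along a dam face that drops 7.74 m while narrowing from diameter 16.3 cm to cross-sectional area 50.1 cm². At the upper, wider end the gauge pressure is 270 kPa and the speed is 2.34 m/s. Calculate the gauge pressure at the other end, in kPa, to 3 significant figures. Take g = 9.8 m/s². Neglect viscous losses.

301 kPa

By continuity, v₂ = v₁·A₁/A₂ = 2.34·(209/50.1) = 9.75 m/s.
Applying Bernoulli between the two ends and solving for P₂: P₂ = P₁ + ½ρ(v₁² − v₂²) − ρgΔh.
P₂ = 270000 + ½·1000·(2.34² − 9.75²) − 1000·9.8·(−7.74) = 270000 + (-44800) − (-75900) = 301000 Pa.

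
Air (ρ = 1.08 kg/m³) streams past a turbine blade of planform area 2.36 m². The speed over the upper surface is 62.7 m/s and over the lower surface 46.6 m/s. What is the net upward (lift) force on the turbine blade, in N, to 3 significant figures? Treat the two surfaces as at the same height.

F ≈ 2240 N

The faster flow above has the lower pressure; Bernoulli (same height) gives ΔP = ½ρ(v_up² − v_low²).
ΔP = ½·1.08·(62.7² − 46.6²) = 950 Pa.
Lift = ΔP · A = 950 × 2.36 = 2240 N.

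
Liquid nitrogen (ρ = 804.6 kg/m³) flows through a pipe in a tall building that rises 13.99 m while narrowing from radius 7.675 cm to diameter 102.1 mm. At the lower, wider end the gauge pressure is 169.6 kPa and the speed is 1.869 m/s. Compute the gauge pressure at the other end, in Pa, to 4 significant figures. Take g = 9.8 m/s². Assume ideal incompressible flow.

P₂ ≈ 53510 Pa

Continuity gives A₁v₁ = A₂v₂, so v₂ = (185.1 cm²)/(81.87 cm²) × 1.869 m/s = 4.224 m/s.
Energy conservation along the streamline gives P₂ = P₁ − ½ρ(v₂² − v₁²) − ρg(h₂ − h₁).
P₂ = 169600 + ½·804.6·(1.869² − 4.224²) − 804.6·9.8·(+13.99) = 169600 + (-5774) − (110300) = 53510 Pa.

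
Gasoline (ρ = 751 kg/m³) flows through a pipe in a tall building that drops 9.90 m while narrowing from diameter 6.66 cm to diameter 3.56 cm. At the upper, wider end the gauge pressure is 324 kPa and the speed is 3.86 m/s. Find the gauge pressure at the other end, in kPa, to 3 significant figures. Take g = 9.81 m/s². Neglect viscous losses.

The volume flow rate is constant, so v₂ = (A₁/A₂)v₁ = (34.8/9.95)·3.86 = 13.5 m/s.
Applying Bernoulli between the two ends and solving for P₂: P₂ = P₁ + ½ρ(v₁² − v₂²) − ρgΔh.
P₂ = 324000 + ½·751·(3.86² − 13.5²) − 751·9.81·(−9.90) = 324000 + (-62900) − (-72900) = 334000 Pa.

P₂ ≈ 334 kPa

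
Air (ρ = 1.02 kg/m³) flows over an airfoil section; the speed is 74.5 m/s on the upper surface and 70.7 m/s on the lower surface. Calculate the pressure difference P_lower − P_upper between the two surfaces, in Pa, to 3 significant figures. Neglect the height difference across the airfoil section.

Bernoulli (same height): P_lower − P_upper = ½ρ(v_upper² − v_lower²).
ΔP = ½·1.02·(74.5² − 70.7²) = 281 Pa.

281 Pa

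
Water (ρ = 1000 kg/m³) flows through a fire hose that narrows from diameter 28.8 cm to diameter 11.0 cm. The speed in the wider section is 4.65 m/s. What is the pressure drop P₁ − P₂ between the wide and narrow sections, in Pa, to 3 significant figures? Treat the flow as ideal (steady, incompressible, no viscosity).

497000 Pa

The volume flow rate is constant, so v₂ = (A₁/A₂)v₁ = (651/95.0)·4.65 = 31.9 m/s.
The pipe is horizontal, so Bernoulli reduces to P₁ + ½ρv₁² = P₂ + ½ρv₂².
P₁ − P₂ = ½·1000·(31.9² − 4.65²) = ½·1000·994 = 497000 Pa.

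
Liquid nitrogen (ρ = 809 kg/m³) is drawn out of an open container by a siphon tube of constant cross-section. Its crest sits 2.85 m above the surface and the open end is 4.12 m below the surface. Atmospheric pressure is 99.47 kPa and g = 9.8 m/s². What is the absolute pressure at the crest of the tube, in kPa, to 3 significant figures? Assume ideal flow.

44.2 kPa

From the surface to the outlet (both open to atmosphere, surface at rest): v = √(2g·h_out) = √(2·9.8·4.12) = 8.99 m/s.
Continuity keeps v the same throughout the tube; from surface to crest, P_atm + 0 = P_top + ½ρv² + ρg·h_top.
P_top = 99470 − ½·809·8.99² − 809·9.8·2.85 = 44200 Pa.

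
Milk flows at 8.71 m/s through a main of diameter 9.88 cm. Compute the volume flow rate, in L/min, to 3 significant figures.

Q = A·v = 0.00767 m² × 8.71 m/s = 0.0668 m³/s.
Converting: 0.0668 m³/s × 60000 = 4010 L/min.

Q ≈ 4010 L/min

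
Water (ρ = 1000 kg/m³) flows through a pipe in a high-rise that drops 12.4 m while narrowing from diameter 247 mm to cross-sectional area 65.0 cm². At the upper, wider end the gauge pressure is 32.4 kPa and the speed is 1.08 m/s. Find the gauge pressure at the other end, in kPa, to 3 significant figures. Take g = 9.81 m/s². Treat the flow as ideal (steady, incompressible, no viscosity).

Mass conservation (A₁v₁ = A₂v₂) gives v₂ = 1.08 × 479/65.0 = 7.96 m/s.
Energy conservation along the streamline gives P₂ = P₁ − ½ρ(v₂² − v₁²) − ρg(h₂ − h₁).
P₂ = 32400 + ½·1000·(1.08² − 7.96²) − 1000·9.81·(−12.4) = 32400 + (-31100) − (-122000) = 123000 Pa.

123 kPa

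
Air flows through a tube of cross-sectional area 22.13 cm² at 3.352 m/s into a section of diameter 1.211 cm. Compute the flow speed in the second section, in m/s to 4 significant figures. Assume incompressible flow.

By continuity, v₂ = v₁·A₁/A₂ = 3.352·(22.13/1.152) = 64.40 m/s.

v₂ ≈ 64.40 m/s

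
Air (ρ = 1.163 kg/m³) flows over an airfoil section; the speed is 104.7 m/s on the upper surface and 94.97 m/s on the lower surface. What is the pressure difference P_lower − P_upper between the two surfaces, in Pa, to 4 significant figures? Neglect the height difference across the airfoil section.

ΔP ≈ 1130 Pa

With negligible Δh, P + ½ρv² is constant, so P_low − P_up = ½ρ(v_up² − v_low²).
ΔP = ½·1.163·(104.7² − 94.97²) = 1130 Pa.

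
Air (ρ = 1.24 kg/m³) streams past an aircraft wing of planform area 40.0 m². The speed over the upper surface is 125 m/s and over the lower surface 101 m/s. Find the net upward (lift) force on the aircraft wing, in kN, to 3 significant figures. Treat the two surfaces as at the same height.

The faster flow above has the lower pressure; Bernoulli (same height) gives ΔP = ½ρ(v_up² − v_low²).
ΔP = ½·1.24·(125² − 101²) = 3360 Pa.
Lift = ΔP · A = 3360 × 40.0 = 135000 N.

F ≈ 135 kN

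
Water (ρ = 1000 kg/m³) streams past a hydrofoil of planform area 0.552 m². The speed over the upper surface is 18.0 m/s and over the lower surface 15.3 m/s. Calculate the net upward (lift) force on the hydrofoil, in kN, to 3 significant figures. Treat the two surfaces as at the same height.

The faster flow above has the lower pressure; Bernoulli (same height) gives ΔP = ½ρ(v_up² − v_low²).
ΔP = ½·1000·(18.0² − 15.3²) = 45000 Pa.
Lift = ΔP · A = 45000 × 0.552 = 24800 N.

24.8 kN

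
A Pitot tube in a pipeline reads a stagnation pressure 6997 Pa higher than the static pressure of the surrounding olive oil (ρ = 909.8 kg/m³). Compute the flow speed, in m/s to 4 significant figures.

3.922 m/s

At the stagnation point the flow is brought to rest, so Bernoulli gives P_stag − P_static = ½ρv².
v = √(2ΔP/ρ) = √(2·6997/909.8) = 3.922 m/s.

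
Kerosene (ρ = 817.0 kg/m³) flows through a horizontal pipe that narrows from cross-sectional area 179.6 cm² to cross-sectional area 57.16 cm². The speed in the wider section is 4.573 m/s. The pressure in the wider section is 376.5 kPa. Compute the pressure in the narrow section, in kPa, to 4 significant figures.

P₂ ≈ 300.7 kPa

Mass conservation (A₁v₁ = A₂v₂) gives v₂ = 4.573 × 179.6/57.16 = 14.37 m/s.
With no height change, Bernoulli's equation is P₁ + ½ρv₁² = P₂ + ½ρv₂².
P₂ = P₁ − ½ρ(v₂² − v₁²) = 376500 − ½·817.0·(14.37² − 4.573²) = 376500 − 75800 = 300700 Pa.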